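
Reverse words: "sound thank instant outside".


Original: "sound thank instant outside"
Words (1..n): sound | thank | instant | outside
Reversed (n..1): outside | instant | thank | sound
Result = "outside instant thank sound"


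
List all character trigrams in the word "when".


Word: "when" (length 4)
Number of trigrams = 4 - 3 + 1 = 2
  Position 0: "whe"
  Position 1: "hen"
Trigrams = "whe", "hen"


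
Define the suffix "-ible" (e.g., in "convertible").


Suffix: -ible
As in: convertible -> convert + -ible
Meaning = capable of


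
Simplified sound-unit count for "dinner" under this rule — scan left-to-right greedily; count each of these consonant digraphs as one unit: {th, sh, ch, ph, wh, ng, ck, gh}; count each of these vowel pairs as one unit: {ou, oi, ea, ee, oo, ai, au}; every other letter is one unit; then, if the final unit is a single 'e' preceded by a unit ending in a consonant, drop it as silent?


Word: "dinner" (6 letters)
Left-to-right scan:
  1. 'd' (letter)
  2. 'i' (letter)
  3. 'n' (letter)
  4. 'n' (letter)
  5. 'e' (letter)
  6. 'r' (letter)
Units from scan: 6
Sound units = 6 units


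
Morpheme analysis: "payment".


Word: "payment"
Morphemes: pay | -ment
Each morpheme carries meaning
= 2 morphemes


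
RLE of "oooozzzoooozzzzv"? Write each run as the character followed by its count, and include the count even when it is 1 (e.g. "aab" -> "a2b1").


String: "oooozzzoooozzzzv"
Scanning for consecutive runs:
  'o' x 4
  'z' x 3
  'o' x 4
  'z' x 4
  'v' x 1
RLE = "o4z3o4z4v1"


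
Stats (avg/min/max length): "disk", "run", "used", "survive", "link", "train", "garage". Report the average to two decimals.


Lengths: "disk"=4, "run"=3, "used"=4, "survive"=7, "link"=4, "train"=5, "garage"=6
Sum = 33, Count = 7
Average = 33/7 = 4.71
= avg=4.71, min=3, max=7


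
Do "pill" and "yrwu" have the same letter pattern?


Pattern of "pill": [0, 1, 2, 2]
Pattern of "yrwu": [0, 1, 2, 3]
Patterns do not match
Same pattern = No


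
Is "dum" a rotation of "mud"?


Word: "mud", Candidate: "dum"
Method: check if candidate is substring of word+word
"mudmud" contains "dum"? No
Is rotation = No


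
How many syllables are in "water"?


Word: "water"
Syllable breakdown: wa · ter
Counting: 2 parts
= 2 syllables


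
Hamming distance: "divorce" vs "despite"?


Comparing character by character (same length = 7):
  Pos 0: 'd' vs 'd' =
  Pos 1: 'i' vs 'e' !=
  Pos 2: 'v' vs 's' !=
  Pos 3: 'o' vs 'p' !=
  Pos 4: 'r' vs 'i' !=
  Pos 5: 'c' vs 't' !=
  Pos 6: 'e' vs 'e' =
Hamming distance = 5


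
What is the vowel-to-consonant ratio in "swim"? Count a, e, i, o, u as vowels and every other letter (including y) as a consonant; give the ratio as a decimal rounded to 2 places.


Word: "swim"
Vowels (a,e,i,o,u): 1
Consonants: 3
Ratio = 1/3
= 0.33


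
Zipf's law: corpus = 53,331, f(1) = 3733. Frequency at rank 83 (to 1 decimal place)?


Zipf's law: f(r) = f(1) / r
f(1) = 3733
f(83) = 3733 / 83
= 45.0 occurrences


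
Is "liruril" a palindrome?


Word: "liruril"
Reversed: "liruril"
Forward == Backward? liruril == liruril
Palindrome = Yes


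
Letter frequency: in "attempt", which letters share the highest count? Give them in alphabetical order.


Word: "attempt"
Letter counts:
  'a': 1
  'e': 1
  'm': 1
  'p': 1
  't': 3
Maximum count = 3
Most frequent = 't' (3 times each)


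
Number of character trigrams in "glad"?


Word: "glad" (length 4)
Number of 3-grams = length - 3 + 1 = 4 - 3 + 1
= 2


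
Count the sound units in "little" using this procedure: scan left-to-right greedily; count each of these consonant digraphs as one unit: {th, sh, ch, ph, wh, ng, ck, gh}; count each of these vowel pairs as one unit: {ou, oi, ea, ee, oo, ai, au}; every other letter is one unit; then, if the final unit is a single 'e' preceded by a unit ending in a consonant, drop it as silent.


Word: "little" (6 letters)
Left-to-right scan:
  (1) 'l' (letter)
  (2) 'i' (letter)
  (3) 't' (letter)
  (4) 't' (letter)
  (5) 'l' (letter)
  (6) 'e' (letter)
Units from scan: 6
Final unit is 'e' after a consonant -> drop as silent (-1)
Sound units = 5 units


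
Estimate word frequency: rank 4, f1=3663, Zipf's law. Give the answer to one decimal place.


Zipf's law: f(r) = f(1) / r
f(1) = 3663
f(4) = 3663 / 4
= 915.8 occurrences


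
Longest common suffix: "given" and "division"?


Word 1: "given"
Word 2: "division"
Comparing from end:
  Pos -1: 'n' == 'n'
  Pos -2: 'e' != 'o' (stop)
LCS = "n" (length 1)


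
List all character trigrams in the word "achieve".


Word: "achieve" (length 7)
Number of trigrams = 7 - 3 + 1 = 5
  Position 0: "ach"
  Position 1: "chi"
  Position 2: "hie"
  Position 3: "iev"
  Position 4: "eve"
Trigrams = "ach", "chi", "hie", "iev", "eve"


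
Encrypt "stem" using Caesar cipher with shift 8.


Word: "stem"
Shift: 8
Each letter → (letter + shift) mod 26:
  's' (18) + 8 = 0 → 'a'
  't' (19) + 8 = 1 → 'b'
  'e' (4) + 8 = 12 → 'm'
  'm' (12) + 8 = 20 → 'u'
Result = "abmu"


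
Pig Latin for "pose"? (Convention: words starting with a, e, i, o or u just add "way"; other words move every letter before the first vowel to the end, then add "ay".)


Word: "pose"
Starts with consonant(s) → move to end, add 'ay'
Consonant cluster: "p"
Pig Latin = "osepay"


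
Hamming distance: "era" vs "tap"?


Comparing character by character (same length = 3):
  Pos 0: 'e' vs 't' !=
  Pos 1: 'r' vs 'a' !=
  Pos 2: 'a' vs 'p' !=
Hamming distance = 3


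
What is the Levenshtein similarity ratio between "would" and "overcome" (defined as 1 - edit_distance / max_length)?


Word 1: "would" (length 5)
Word 2: "overcome" (length 8)
One optimal edit sequence:
  1. insert 'o'  (+1)
  2. insert 'v'  (+1)
  3. insert 'e'  (+1)
  4. substitute 'w' -> 'r'  (+1)
  5. substitute 'o' -> 'c'  (+1)
  6. substitute 'u' -> 'o'  (+1)
  7. substitute 'l' -> 'm'  (+1)
  8. substitute 'd' -> 'e'  (+1)
Edit distance = 8
Max length = max(5, 8) = 8
Similarity = 1 - 8/8
= 0.0000


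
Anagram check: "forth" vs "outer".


Word 1: "forth" → sorted: fhort
Word 2: "outer" → sorted: eortu
Same letters? fhort != eortu
Anagram = No


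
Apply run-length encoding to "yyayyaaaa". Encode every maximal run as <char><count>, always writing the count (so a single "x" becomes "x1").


String: "yyayyaaaa"
Scanning for consecutive runs:
  'y' x 2
  'a' x 1
  'y' x 2
  'a' x 4
RLE = "y2a1y2a4"


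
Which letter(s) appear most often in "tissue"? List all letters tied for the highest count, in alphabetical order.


Word: "tissue"
Letter counts:
  'e': 1
  'i': 1
  's': 2
  't': 1
  'u': 1
Maximum count = 2
Most frequent = 's' (2 times each)


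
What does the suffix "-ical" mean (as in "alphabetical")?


Suffix: -ical
Example: alphabetical (alphabet + -ical)
Meaning = relating to


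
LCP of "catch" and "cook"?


Word 1: "catch"
Word 2: "cook"
Comparing from start:
  Pos 0: 'c' == 'c'
  Pos 1: 'a' != 'o' (stop)
LCP = "c" (length 1)


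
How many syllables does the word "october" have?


Word: "october"
Syllable breakdown: oc-to-ber
Counting: 3 parts
= 3 syllables


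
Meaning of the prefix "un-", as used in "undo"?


Prefix: un-
Example: undo = un- + do
Meaning = not / reverse


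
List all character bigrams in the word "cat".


Word: "cat" (length 3)
Number of bigrams = 3 - 2 + 1 = 2
  Position 0: "ca"
  Position 1: "at"
Bigrams = "ca", "at"


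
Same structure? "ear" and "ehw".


Pattern of "ear": [0, 1, 2]
Pattern of "ehw": [0, 1, 2]
Patterns match
Same pattern = Yes


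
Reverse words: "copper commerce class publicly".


Original: "copper commerce class publicly"
Words (1..n): copper | commerce | class | publicly
Reversed (n..1): publicly | class | commerce | copper
Result = "publicly class commerce copper"


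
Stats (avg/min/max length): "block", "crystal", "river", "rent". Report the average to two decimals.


Lengths: "block"=5, "crystal"=7, "river"=5, "rent"=4
Sum = 21, Count = 4
Average = 21/4 = 5.25
= avg=5.25, min=4, max=7


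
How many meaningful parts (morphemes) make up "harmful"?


Word: "harmful"
Morphemes: harm | -ful
Each morpheme carries meaning
= 2 morphemes


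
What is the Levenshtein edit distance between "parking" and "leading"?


Word 1: "parking" (length 7)
Word 2: "leading" (length 7)
One optimal edit sequence (insert/delete/substitute each cost 1):
  1. substitute 'p' -> 'l'  (+1)
  2. substitute 'a' -> 'e'  (+1)
  3. substitute 'r' -> 'a'  (+1)
  4. substitute 'k' -> 'd'  (+1)
  5. keep 'i'
  6. keep 'n'
  7. keep 'g'
Total edit operations: 4
Edit distance = 4


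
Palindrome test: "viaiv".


Word: "viaiv"
Reversed: "viaiv"
Forward == Backward? viaiv == viaiv
Palindrome = Yes


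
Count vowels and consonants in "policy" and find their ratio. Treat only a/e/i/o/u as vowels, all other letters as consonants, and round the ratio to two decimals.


Word: "policy"
Vowels (a,e,i,o,u): 2
Consonants: 4
Ratio = 2/4
= 0.50


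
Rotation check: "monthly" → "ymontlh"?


Word: "monthly", Candidate: "ymontlh"
Method: check if candidate is substring of word+word
"monthlymonthly" contains "ymontlh"? No
Is rotation = No


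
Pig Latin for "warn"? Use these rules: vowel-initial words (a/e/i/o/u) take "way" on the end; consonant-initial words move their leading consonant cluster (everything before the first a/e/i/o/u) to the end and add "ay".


Word: "warn"
Starts with consonant(s) → move to end, add 'ay'
Consonant cluster: "w"
Pig Latin = "arnway"


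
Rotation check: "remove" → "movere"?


Word: "remove", Candidate: "movere"
Method: check if candidate is substring of word+word
"removeremove" contains "movere"? Yes
Is rotation = Yes


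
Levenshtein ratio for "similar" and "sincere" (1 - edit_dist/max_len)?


Word 1: "similar" (length 7)
Word 2: "sincere" (length 7)
One optimal edit sequence:
  1. keep 's'
  2. keep 'i'
  3. substitute 'm' -> 'n'  (+1)
  4. substitute 'i' -> 'c'  (+1)
  5. substitute 'l' -> 'e'  (+1)
  6. substitute 'a' -> 'r'  (+1)
  7. substitute 'r' -> 'e'  (+1)
Edit distance = 5
Max length = max(7, 7) = 7
Similarity = 1 - 5/7
= 0.2857


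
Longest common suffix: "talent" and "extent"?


Word 1: "talent"
Word 2: "extent"
Comparing from end:
  Pos -1: 't' == 't'
  Pos -2: 'n' == 'n'
  Pos -3: 'e' == 'e'
  Pos -4: 'l' != 't' (stop)
LCS = "ent" (length 3)


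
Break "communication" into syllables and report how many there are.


Word: "communication"
Syllable breakdown: com · mu · ni · ca · tion
Counting: 5 parts
= 5 syllables


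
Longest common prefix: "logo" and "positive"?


Word 1: "logo"
Word 2: "positive"
Comparing from start:
  Pos 0: 'l' != 'p' (stop)
LCP = "" (length 0)


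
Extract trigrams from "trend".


Word: "trend" (length 5)
Number of trigrams = 5 - 3 + 1 = 3
  Position 0: "tre"
  Position 1: "ren"
  Position 2: "end"
Trigrams = "tre", "ren", "end"


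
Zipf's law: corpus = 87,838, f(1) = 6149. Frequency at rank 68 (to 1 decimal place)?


Zipf's law: f(r) = f(1) / r
f(1) = 6149
f(68) = 6149 / 68
= 90.4 occurrences


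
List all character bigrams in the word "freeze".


Word: "freeze" (length 6)
Number of bigrams = 6 - 2 + 1 = 5
  Position 0: "fr"
  Position 1: "re"
  Position 2: "ee"
  Position 3: "ez"
  Position 4: "ze"
Bigrams = "fr", "re", "ee", "ez", "ze"


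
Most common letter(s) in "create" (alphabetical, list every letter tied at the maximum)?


Word: "create"
Letter counts:
  'a': 1
  'c': 1
  'e': 2
  'r': 1
  't': 1
Maximum count = 2
Most frequent = 'e' (2 times each)


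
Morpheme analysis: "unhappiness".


Word: "unhappiness"
Morphemes: un- | happi | -ness
Each morpheme carries meaning
= 3 morphemes


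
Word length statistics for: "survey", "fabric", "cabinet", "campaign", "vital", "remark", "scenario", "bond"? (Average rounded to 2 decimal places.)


Lengths: "survey"=6, "fabric"=6, "cabinet"=7, "campaign"=8, "vital"=5, "remark"=6, "scenario"=8, "bond"=4
Sum = 50, Count = 8
Average = 50/8 = 6.25
= avg=6.25, min=4, max=8


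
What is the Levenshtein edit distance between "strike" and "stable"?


Word 1: "strike" (length 6)
Word 2: "stable" (length 6)
One optimal edit sequence (insert/delete/substitute each cost 1):
  1. keep 's'
  2. keep 't'
  3. substitute 'r' -> 'a'  (+1)
  4. substitute 'i' -> 'b'  (+1)
  5. substitute 'k' -> 'l'  (+1)
  6. keep 'e'
Total edit operations: 3
Edit distance = 3


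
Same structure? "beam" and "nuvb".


Pattern of "beam": [0, 1, 2, 3]
Pattern of "nuvb": [0, 1, 2, 3]
Patterns match
Same pattern = Yes


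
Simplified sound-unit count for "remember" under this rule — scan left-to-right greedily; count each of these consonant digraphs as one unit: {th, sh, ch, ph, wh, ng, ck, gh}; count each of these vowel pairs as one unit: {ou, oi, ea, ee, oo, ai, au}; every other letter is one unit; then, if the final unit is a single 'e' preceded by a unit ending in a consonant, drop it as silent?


Word: "remember" (8 letters)
Left-to-right scan:
  1. 'r' (letter)
  2. 'e' (letter)
  3. 'm' (letter)
  4. 'e' (letter)
  5. 'm' (letter)
  6. 'b' (letter)
  7. 'e' (letter)
  8. 'r' (letter)
Units from scan: 8
Sound units = 8 units


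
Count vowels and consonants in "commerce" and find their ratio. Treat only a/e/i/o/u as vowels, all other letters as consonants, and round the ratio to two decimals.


Word: "commerce"
Vowels (a,e,i,o,u): 3
Consonants: 5
Ratio = 3/5
= 0.60


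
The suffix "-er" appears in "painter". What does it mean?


Suffix: -er
As in: painter -> paint + -er
Meaning = one who / more


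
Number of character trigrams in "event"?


Word: "event" (length 5)
Number of 3-grams = length - 3 + 1 = 5 - 3 + 1
= 3


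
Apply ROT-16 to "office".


Word: "office"
Shift: 16
Each letter → (letter + shift) mod 26:
  'o' (14) + 16 = 4 → 'e'
  'f' (5) + 16 = 21 → 'v'
  'f' (5) + 16 = 21 → 'v'
  'i' (8) + 16 = 24 → 'y'
  'c' (2) + 16 = 18 → 's'
  'e' (4) + 16 = 20 → 'u'
Result = "evvysu"


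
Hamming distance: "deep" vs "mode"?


Comparing character by character (same length = 4):
  Pos 0: 'd' vs 'm' !=
  Pos 1: 'e' vs 'o' !=
  Pos 2: 'e' vs 'd' !=
  Pos 3: 'p' vs 'e' !=
Hamming distance = 4


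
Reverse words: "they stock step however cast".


Original: "they stock step however cast"
Words (1..n): they | stock | step | however | cast
Reversed (n..1): cast | however | step | stock | they
Result = "cast however step stock they"


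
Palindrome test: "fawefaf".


Word: "fawefaf"
Reversed: "fafewaf"
Forward == Backward? fawefaf != fafewaf
Palindrome = No


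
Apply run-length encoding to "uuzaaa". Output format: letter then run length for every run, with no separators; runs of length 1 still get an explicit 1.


String: "uuzaaa"
Scanning for consecutive runs:
  'u' x 2
  'z' x 1
  'a' x 3
RLE = "u2z1a3"


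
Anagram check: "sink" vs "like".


Word 1: "sink" → sorted: ikns
Word 2: "like" → sorted: eikl
Same letters? ikns != eikl
Anagram = No


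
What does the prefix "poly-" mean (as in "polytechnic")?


Prefix: poly-
As in: polytechnic -> poly- + technic
Meaning = many


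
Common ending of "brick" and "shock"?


Word 1: "brick"
Word 2: "shock"
Comparing from end:
  Pos -1: 'k' == 'k'
  Pos -2: 'c' == 'c'
  Pos -3: 'i' != 'o' (stop)
LCS = "ck" (length 2)


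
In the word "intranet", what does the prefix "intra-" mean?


Prefix: intra-
Example: intranet = intra- + net
Meaning = within


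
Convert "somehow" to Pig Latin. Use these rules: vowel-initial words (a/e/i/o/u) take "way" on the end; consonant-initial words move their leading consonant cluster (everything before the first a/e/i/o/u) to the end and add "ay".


Word: "somehow"
Starts with consonant(s) → move to end, add 'ay'
Consonant cluster: "s"
Pig Latin = "omehowsay"


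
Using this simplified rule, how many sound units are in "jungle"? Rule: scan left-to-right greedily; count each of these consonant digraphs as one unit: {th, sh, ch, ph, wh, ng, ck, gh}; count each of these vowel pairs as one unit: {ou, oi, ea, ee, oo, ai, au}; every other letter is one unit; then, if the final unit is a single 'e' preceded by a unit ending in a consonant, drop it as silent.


Word: "jungle" (6 letters)
Left-to-right scan:
  [1] 'j' (letter)
  [2] 'u' (letter)
  [3] 'ng' (digraph)
  [4] 'l' (letter)
  [5] 'e' (letter)
Units from scan: 5
Final unit is 'e' after a consonant -> drop as silent (-1)
Sound units = 4 units


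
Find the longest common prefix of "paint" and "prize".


Word 1: "paint"
Word 2: "prize"
Comparing from start:
  Pos 0: 'p' == 'p'
  Pos 1: 'a' != 'r' (stop)
LCP = "p" (length 1)


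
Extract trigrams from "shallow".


Word: "shallow" (length 7)
Number of trigrams = 7 - 3 + 1 = 5
  Position 0: "sha"
  Position 1: "hal"
  Position 2: "all"
  Position 3: "llo"
  Position 4: "low"
Trigrams = "sha", "hal", "all", "llo", "low"


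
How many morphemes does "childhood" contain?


Word: "childhood"
Morphemes: child + -hood
Each morpheme carries meaning
= 2 morphemes


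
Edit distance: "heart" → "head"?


Word 1: "heart" (length 5)
Word 2: "head" (length 4)
One optimal edit sequence (insert/delete/substitute each cost 1):
  1. keep 'h'
  2. keep 'e'
  3. keep 'a'
  4. delete 'r'  (+1)
  5. substitute 't' -> 'd'  (+1)
Total edit operations: 2
Edit distance = 2


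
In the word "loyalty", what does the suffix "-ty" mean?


Suffix: -ty
Example: loyalty (loyal + -ty)
Meaning = quality of


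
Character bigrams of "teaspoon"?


Word: "teaspoon" (length 8)
Number of bigrams = 8 - 2 + 1 = 7
  Position 0: "te"
  Position 1: "ea"
  Position 2: "as"
  Position 3: "sp"
  Position 4: "po"
  Position 5: "oo"
  Position 6: "on"
Bigrams = "te", "ea", "as", "sp", "po", "oo", "on"


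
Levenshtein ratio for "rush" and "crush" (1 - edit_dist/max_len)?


Word 1: "rush" (length 4)
Word 2: "crush" (length 5)
One optimal edit sequence:
  1. insert 'c'  (+1)
  2. keep 'r'
  3. keep 'u'
  4. keep 's'
  5. keep 'h'
Edit distance = 1
Max length = max(4, 5) = 5
Similarity = 1 - 1/5
= 0.8000


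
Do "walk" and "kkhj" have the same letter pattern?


Pattern of "walk": [0, 1, 2, 3]
Pattern of "kkhj": [0, 0, 1, 2]
Patterns do not match
Same pattern = No


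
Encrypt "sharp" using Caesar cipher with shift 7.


Word: "sharp"
Shift: 7
Each letter → (letter + shift) mod 26:
  's' (18) + 7 = 25 → 'z'
  'h' (7) + 7 = 14 → 'o'
  'a' (0) + 7 = 7 → 'h'
  'r' (17) + 7 = 24 → 'y'
  'p' (15) + 7 = 22 → 'w'
Result = "zohyw"


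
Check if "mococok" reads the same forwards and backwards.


Word: "mococok"
Reversed: "kococom"
Forward == Backward? mococok != kococom
Palindrome = No


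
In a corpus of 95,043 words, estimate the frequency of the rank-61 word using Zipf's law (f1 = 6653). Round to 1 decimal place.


Zipf's law: f(r) = f(1) / r
f(1) = 6653
f(61) = 6653 / 61
= 109.1 occurrences


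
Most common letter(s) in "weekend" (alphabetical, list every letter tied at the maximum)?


Word: "weekend"
Letter counts:
  'd': 1
  'e': 3
  'k': 1
  'n': 1
  'w': 1
Maximum count = 3
Most frequent = 'e' (3 times each)


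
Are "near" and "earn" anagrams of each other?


Word 1: "near" → sorted: aenr
Word 2: "earn" → sorted: aenr
Same letters? aenr == aenr
Anagram = Yes


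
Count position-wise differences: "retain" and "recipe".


Comparing character by character (same length = 6):
  Pos 0: 'r' vs 'r' =
  Pos 1: 'e' vs 'e' =
  Pos 2: 't' vs 'c' !=
  Pos 3: 'a' vs 'i' !=
  Pos 4: 'i' vs 'p' !=
  Pos 5: 'n' vs 'e' !=
Hamming distance = 4


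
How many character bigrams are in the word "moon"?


Word: "moon" (length 4)
Number of 2-grams = length - 2 + 1 = 4 - 2 + 1
= 3


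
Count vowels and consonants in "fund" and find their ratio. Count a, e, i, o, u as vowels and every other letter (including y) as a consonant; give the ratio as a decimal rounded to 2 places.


Word: "fund"
Vowels (a,e,i,o,u): 1
Consonants: 3
Ratio = 1/3
= 0.33


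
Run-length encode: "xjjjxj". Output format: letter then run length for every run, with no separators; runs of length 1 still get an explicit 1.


String: "xjjjxj"
Scanning for consecutive runs:
  'x' x 1
  'j' x 3
  'x' x 1
  'j' x 1
RLE = "x1j3x1j1"


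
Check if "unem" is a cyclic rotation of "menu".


Word: "menu", Candidate: "unem"
Method: check if candidate is substring of word+word
"menumenu" contains "unem"? No
Is rotation = No


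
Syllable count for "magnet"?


Word: "magnet"
Syllable breakdown: mag · net
Counting: 2 parts
= 2 syllables


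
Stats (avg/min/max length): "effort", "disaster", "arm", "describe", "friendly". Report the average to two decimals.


Lengths: "effort"=6, "disaster"=8, "arm"=3, "describe"=8, "friendly"=8
Sum = 33, Count = 5
Average = 33/5 = 6.60
= avg=6.60, min=3, max=8


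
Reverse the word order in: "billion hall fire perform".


Original: "billion hall fire perform"
Words (1..n): billion | hall | fire | perform
Reversed (n..1): perform | fire | hall | billion
Result = "perform fire hall billion"


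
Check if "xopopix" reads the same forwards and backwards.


Word: "xopopix"
Reversed: "xipopox"
Forward == Backward? xopopix != xipopox
Palindrome = No


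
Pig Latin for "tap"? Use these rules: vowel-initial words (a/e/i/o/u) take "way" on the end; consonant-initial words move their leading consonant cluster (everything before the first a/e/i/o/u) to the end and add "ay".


Word: "tap"
Starts with consonant(s) → move to end, add 'ay'
Consonant cluster: "t"
Pig Latin = "aptay"


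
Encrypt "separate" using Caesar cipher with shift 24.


Word: "separate"
Shift: 24
Each letter → (letter + shift) mod 26:
  's' (18) + 24 = 16 → 'q'
  'e' (4) + 24 = 2 → 'c'
  'p' (15) + 24 = 13 → 'n'
  'a' (0) + 24 = 24 → 'y'
  'r' (17) + 24 = 15 → 'p'
  'a' (0) + 24 = 24 → 'y'
  't' (19) + 24 = 17 → 'r'
  'e' (4) + 24 = 2 → 'c'
Result = "qcnypyrc"


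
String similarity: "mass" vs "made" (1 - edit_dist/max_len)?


Word 1: "mass" (length 4)
Word 2: "made" (length 4)
One optimal edit sequence:
  1. keep 'm'
  2. keep 'a'
  3. substitute 's' -> 'd'  (+1)
  4. substitute 's' -> 'e'  (+1)
Edit distance = 2
Max length = max(4, 4) = 4
Similarity = 1 - 2/4
= 0.5000


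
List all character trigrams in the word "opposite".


Word: "opposite" (length 8)
Number of trigrams = 8 - 3 + 1 = 6
  Position 0: "opp"
  Position 1: "ppo"
  Position 2: "pos"
  Position 3: "osi"
  Position 4: "sit"
  Position 5: "ite"
Trigrams = "opp", "ppo", "pos", "osi", "sit", "ite"


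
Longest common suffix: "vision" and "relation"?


Word 1: "vision"
Word 2: "relation"
Comparing from end:
  Pos -1: 'n' == 'n'
  Pos -2: 'o' == 'o'
  Pos -3: 'i' == 'i'
  Pos -4: 's' != 't' (stop)
LCS = "ion" (length 3)


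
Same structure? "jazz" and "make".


Pattern of "jazz": [0, 1, 2, 2]
Pattern of "make": [0, 1, 2, 3]
Patterns do not match
Same pattern = No


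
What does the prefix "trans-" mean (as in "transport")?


Prefix: trans-
Example: transport (trans- + port)
Meaning = across


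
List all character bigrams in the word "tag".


Word: "tag" (length 3)
Number of bigrams = 3 - 2 + 1 = 2
  Position 0: "ta"
  Position 1: "ag"
Bigrams = "ta", "ag"


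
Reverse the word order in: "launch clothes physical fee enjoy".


Original: "launch clothes physical fee enjoy"
Words (1..n): launch | clothes | physical | fee | enjoy
Reversed (n..1): enjoy | fee | physical | clothes | launch
Result = "enjoy fee physical clothes launch"


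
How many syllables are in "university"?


Word: "university"
Syllable breakdown: u-ni-ver-si-ty
Counting: 5 parts
= 5 syllables


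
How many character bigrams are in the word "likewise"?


Word: "likewise" (length 8)
Number of 2-grams = length - 2 + 1 = 8 - 2 + 1
= 7


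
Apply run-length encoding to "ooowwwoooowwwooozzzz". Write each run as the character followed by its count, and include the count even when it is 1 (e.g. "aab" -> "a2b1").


String: "ooowwwoooowwwooozzzz"
Scanning for consecutive runs:
  'o' x 3
  'w' x 3
  'o' x 4
  'w' x 3
  'o' x 3
  'z' x 4
RLE = "o3w3o4w3o3z4"


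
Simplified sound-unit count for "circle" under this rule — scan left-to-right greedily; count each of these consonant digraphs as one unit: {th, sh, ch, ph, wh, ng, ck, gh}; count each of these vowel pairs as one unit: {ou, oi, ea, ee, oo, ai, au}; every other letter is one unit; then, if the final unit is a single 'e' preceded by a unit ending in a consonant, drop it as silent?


Word: "circle" (6 letters)
Left-to-right scan:
  (1) 'c' (letter)
  (2) 'i' (letter)
  (3) 'r' (letter)
  (4) 'c' (letter)
  (5) 'l' (letter)
  (6) 'e' (letter)
Units from scan: 6
Final unit is 'e' after a consonant -> drop as silent (-1)
Sound units = 5 units


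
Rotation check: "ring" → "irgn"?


Word: "ring", Candidate: "irgn"
Method: check if candidate is substring of word+word
"ringring" contains "irgn"? No
Is rotation = No


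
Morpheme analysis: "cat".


Word: "cat"
Morphemes: cat
Each morpheme carries meaning
= 1 morpheme


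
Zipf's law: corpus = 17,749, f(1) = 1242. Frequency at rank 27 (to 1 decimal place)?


Zipf's law: f(r) = f(1) / r
f(1) = 1242
f(27) = 1242 / 27
= 46.0 occurrences


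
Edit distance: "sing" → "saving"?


Word 1: "sing" (length 4)
Word 2: "saving" (length 6)
One optimal edit sequence (insert/delete/substitute each cost 1):
  1. keep 's'
  2. insert 'a'  (+1)
  3. insert 'v'  (+1)
  4. keep 'i'
  5. keep 'n'
  6. keep 'g'
Total edit operations: 2
Edit distance = 2


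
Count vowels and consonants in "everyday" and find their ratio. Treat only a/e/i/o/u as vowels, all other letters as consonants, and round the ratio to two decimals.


Word: "everyday"
Vowels (a,e,i,o,u): 3
Consonants: 5
Ratio = 3/5
= 0.60


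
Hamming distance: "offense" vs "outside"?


Comparing character by character (same length = 7):
  Pos 0: 'o' vs 'o' =
  Pos 1: 'f' vs 'u' !=
  Pos 2: 'f' vs 't' !=
  Pos 3: 'e' vs 's' !=
  Pos 4: 'n' vs 'i' !=
  Pos 5: 's' vs 'd' !=
  Pos 6: 'e' vs 'e' =
Hamming distance = 5


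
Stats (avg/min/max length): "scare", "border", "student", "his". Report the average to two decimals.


Lengths: "scare"=5, "border"=6, "student"=7, "his"=3
Sum = 21, Count = 4
Average = 21/4 = 5.25
= avg=5.25, min=3, max=7


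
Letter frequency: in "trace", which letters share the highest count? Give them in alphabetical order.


Word: "trace"
Letter counts:
  'a': 1
  'c': 1
  'e': 1
  'r': 1
  't': 1
Maximum count = 1
Most frequent = 'a', 'c', 'e', 'r', 't' (1 time each)


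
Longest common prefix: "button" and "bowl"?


Word 1: "button"
Word 2: "bowl"
Comparing from start:
  Pos 0: 'b' == 'b'
  Pos 1: 'u' != 'o' (stop)
LCP = "b" (length 1)


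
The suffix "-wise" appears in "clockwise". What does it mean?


Suffix: -wise
Example: clockwise (clock + -wise)
Meaning = in the manner of


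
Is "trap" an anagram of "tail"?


Word 1: "tail" → sorted: ailt
Word 2: "trap" → sorted: aprt
Same letters? ailt != aprt
Anagram = No


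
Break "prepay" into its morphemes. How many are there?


Word: "prepay"
Morphemes: pre- + pay
Each morpheme carries meaning
= 2 morphemes


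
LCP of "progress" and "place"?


Word 1: "progress"
Word 2: "place"
Comparing from start:
  Pos 0: 'p' == 'p'
  Pos 1: 'r' != 'l' (stop)
LCP = "p" (length 1)


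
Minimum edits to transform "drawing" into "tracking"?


Word 1: "drawing" (length 7)
Word 2: "tracking" (length 8)
One optimal edit sequence (insert/delete/substitute each cost 1):
  1. substitute 'd' -> 't'  (+1)
  2. keep 'r'
  3. keep 'a'
  4. insert 'c'  (+1)
  5. substitute 'w' -> 'k'  (+1)
  6. keep 'i'
  7. keep 'n'
  8. keep 'g'
Total edit operations: 3
Edit distance = 3


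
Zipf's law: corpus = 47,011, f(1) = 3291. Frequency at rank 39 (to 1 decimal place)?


Zipf's law: f(r) = f(1) / r
f(1) = 3291
f(39) = 3291 / 39
= 84.4 occurrences


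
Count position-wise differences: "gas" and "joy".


Comparing character by character (same length = 3):
  Pos 0: 'g' vs 'j' !=
  Pos 1: 'a' vs 'o' !=
  Pos 2: 's' vs 'y' !=
Hamming distance = 3


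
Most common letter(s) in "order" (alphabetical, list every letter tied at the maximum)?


Word: "order"
Letter counts:
  'd': 1
  'e': 1
  'o': 1
  'r': 2
Maximum count = 2
Most frequent = 'r' (2 times each)


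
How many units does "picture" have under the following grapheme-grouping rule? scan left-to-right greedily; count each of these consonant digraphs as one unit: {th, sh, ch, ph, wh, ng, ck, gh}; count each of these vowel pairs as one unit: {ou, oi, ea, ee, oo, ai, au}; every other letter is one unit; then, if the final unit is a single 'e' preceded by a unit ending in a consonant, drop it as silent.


Word: "picture" (7 letters)
Left-to-right scan:
  1. 'p' (letter)
  2. 'i' (letter)
  3. 'c' (letter)
  4. 't' (letter)
  5. 'u' (letter)
  6. 'r' (letter)
  7. 'e' (letter)
Units from scan: 7
Final unit is 'e' after a consonant -> drop as silent (-1)
Sound units = 6 units


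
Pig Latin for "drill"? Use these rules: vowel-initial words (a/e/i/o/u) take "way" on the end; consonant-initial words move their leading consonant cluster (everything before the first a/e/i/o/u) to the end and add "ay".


Word: "drill"
Starts with consonant(s) → move to end, add 'ay'
Consonant cluster: "dr"
Pig Latin = "illdray"


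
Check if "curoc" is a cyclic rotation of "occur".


Word: "occur", Candidate: "curoc"
Method: check if candidate is substring of word+word
"occuroccur" contains "curoc"? Yes
Is rotation = Yes


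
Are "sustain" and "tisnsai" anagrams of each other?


Word 1: "sustain" → sorted: ainsstu
Word 2: "tisnsai" → sorted: aiinsst
Same letters? ainsstu != aiinsst
Anagram = No


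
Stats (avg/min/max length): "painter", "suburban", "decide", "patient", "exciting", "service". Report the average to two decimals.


Lengths: "painter"=7, "suburban"=8, "decide"=6, "patient"=7, "exciting"=8, "service"=7
Sum = 43, Count = 6
Average = 43/6 = 7.17
= avg=7.17, min=6, max=8


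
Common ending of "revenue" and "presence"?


Word 1: "revenue"
Word 2: "presence"
Comparing from end:
  Pos -1: 'e' == 'e'
  Pos -2: 'u' != 'c' (stop)
LCS = "e" (length 1)


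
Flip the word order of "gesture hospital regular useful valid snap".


Original: "gesture hospital regular useful valid snap"
Words (1..n): gesture | hospital | regular | useful | valid | snap
Reversed (n..1): snap | valid | useful | regular | hospital | gesture
Result = "snap valid useful regular hospital gesture"


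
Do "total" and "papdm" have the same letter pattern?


Pattern of "total": [0, 1, 0, 2, 3]
Pattern of "papdm": [0, 1, 0, 2, 3]
Patterns match
Same pattern = Yes


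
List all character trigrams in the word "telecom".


Word: "telecom" (length 7)
Number of trigrams = 7 - 3 + 1 = 5
  Position 0: "tel"
  Position 1: "ele"
  Position 2: "lec"
  Position 3: "eco"
  Position 4: "com"
Trigrams = "tel", "ele", "lec", "eco", "com"


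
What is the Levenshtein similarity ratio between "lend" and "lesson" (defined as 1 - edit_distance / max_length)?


Word 1: "lend" (length 4)
Word 2: "lesson" (length 6)
One optimal edit sequence:
  1. keep 'l'
  2. keep 'e'
  3. insert 's'  (+1)
  4. insert 's'  (+1)
  5. substitute 'n' -> 'o'  (+1)
  6. substitute 'd' -> 'n'  (+1)
Edit distance = 4
Max length = max(4, 6) = 6
Similarity = 1 - 4/6
= 0.3333


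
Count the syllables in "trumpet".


Word: "trumpet"
Syllable breakdown: trum / pet
Counting: 2 parts
= 2 syllables


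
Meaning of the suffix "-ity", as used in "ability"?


Suffix: -ity
Example: ability = able + -ity, with a spelling change
Meaning = quality of


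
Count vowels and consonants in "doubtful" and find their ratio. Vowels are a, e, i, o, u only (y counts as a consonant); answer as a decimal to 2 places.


Word: "doubtful"
Vowels (a,e,i,o,u): 3
Consonants: 5
Ratio = 3/5
= 0.60


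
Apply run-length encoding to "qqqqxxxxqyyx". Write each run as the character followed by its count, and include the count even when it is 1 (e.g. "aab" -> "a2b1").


String: "qqqqxxxxqyyx"
Scanning for consecutive runs:
  'q' x 4
  'x' x 4
  'q' x 1
  'y' x 2
  'x' x 1
RLE = "q4x4q1y2x1"


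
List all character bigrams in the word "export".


Word: "export" (length 6)
Number of bigrams = 6 - 2 + 1 = 5
  Position 0: "ex"
  Position 1: "xp"
  Position 2: "po"
  Position 3: "or"
  Position 4: "rt"
Bigrams = "ex", "xp", "po", "or", "rt"


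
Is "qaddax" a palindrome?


Word: "qaddax"
Reversed: "xaddaq"
Forward == Backward? qaddax != xaddaq
Palindrome = No


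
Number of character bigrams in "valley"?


Word: "valley" (length 6)
Number of 2-grams = length - 2 + 1 = 6 - 2 + 1
= 5


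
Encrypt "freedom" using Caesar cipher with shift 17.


Word: "freedom"
Shift: 17
Each letter → (letter + shift) mod 26:
  'f' (5) + 17 = 22 → 'w'
  'r' (17) + 17 = 8 → 'i'
  'e' (4) + 17 = 21 → 'v'
  'e' (4) + 17 = 21 → 'v'
  'd' (3) + 17 = 20 → 'u'
  'o' (14) + 17 = 5 → 'f'
  'm' (12) + 17 = 3 → 'd'
Result = "wivvufd"


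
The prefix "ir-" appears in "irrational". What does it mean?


Prefix: ir-
As in: irrational -> ir- + rational
Meaning = not


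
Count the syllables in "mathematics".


Word: "mathematics"
Syllable breakdown: math | e | mat | ics
Counting: 4 parts
= 4 syllables


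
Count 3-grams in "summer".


Word: "summer" (length 6)
Number of 3-grams = length - 3 + 1 = 6 - 3 + 1
= 4


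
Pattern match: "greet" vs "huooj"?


Pattern of "greet": [0, 1, 2, 2, 3]
Pattern of "huooj": [0, 1, 2, 2, 3]
Patterns match
Same pattern = Yes


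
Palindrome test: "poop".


Word: "poop"
Reversed: "poop"
Forward == Backward? poop == poop
Palindrome = Yes


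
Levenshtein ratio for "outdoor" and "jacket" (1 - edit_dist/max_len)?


Word 1: "outdoor" (length 7)
Word 2: "jacket" (length 6)
One optimal edit sequence:
  1. delete 'o'  (+1)
  2. substitute 'u' -> 'j'  (+1)
  3. substitute 't' -> 'a'  (+1)
  4. substitute 'd' -> 'c'  (+1)
  5. substitute 'o' -> 'k'  (+1)
  6. substitute 'o' -> 'e'  (+1)
  7. substitute 'r' -> 't'  (+1)
Edit distance = 7
Max length = max(7, 6) = 7
Similarity = 1 - 7/7
= 0.0000


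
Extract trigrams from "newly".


Word: "newly" (length 5)
Number of trigrams = 5 - 3 + 1 = 3
  Position 0: "new"
  Position 1: "ewl"
  Position 2: "wly"
Trigrams = "new", "ewl", "wly"


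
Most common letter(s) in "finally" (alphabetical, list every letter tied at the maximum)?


Word: "finally"
Letter counts:
  'a': 1
  'f': 1
  'i': 1
  'l': 2
  'n': 1
  'y': 1
Maximum count = 2
Most frequent = 'l' (2 times each)


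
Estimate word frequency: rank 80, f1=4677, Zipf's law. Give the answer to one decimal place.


Zipf's law: f(r) = f(1) / r
f(1) = 4677
f(80) = 4677 / 80
= 58.5 occurrences


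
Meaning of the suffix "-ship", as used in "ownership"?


Suffix: -ship
Example: ownership (owner + -ship)
Meaning = state / position


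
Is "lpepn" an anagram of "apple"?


Word 1: "apple" → sorted: aelpp
Word 2: "lpepn" → sorted: elnpp
Same letters? aelpp != elnpp
Anagram = No


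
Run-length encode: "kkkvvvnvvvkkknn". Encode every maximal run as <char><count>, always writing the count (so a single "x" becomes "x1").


String: "kkkvvvnvvvkkknn"
Scanning for consecutive runs:
  'k' x 3
  'v' x 3
  'n' x 1
  'v' x 3
  'k' x 3
  'n' x 2
RLE = "k3v3n1v3k3n2"


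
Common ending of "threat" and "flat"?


Word 1: "threat"
Word 2: "flat"
Comparing from end:
  Pos -1: 't' == 't'
  Pos -2: 'a' == 'a'
  Pos -3: 'e' != 'l' (stop)
LCS = "at" (length 2)


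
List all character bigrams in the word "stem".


Word: "stem" (length 4)
Number of bigrams = 4 - 2 + 1 = 3
  Position 0: "st"
  Position 1: "te"
  Position 2: "em"
Bigrams = "st", "te", "em"


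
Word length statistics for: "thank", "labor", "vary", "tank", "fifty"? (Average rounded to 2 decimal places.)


Lengths: "thank"=5, "labor"=5, "vary"=4, "tank"=4, "fifty"=5
Sum = 23, Count = 5
Average = 23/5 = 4.60
= avg=4.60, min=4, max=5


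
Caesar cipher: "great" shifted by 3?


Word: "great"
Shift: 3
Each letter → (letter + shift) mod 26:
  'g' (6) + 3 = 9 → 'j'
  'r' (17) + 3 = 20 → 'u'
  'e' (4) + 3 = 7 → 'h'
  'a' (0) + 3 = 3 → 'd'
  't' (19) + 3 = 22 → 'w'
Result = "juhdw"


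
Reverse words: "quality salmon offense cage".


Original: "quality salmon offense cage"
Words (1..n): quality | salmon | offense | cage
Reversed (n..1): cage | offense | salmon | quality
Result = "cage offense salmon quality"


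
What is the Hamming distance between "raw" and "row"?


Comparing character by character (same length = 3):
  Pos 0: 'r' vs 'r' =
  Pos 1: 'a' vs 'o' !=
  Pos 2: 'w' vs 'w' =
Hamming distance = 1


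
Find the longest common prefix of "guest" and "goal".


Word 1: "guest"
Word 2: "goal"
Comparing from start:
  Pos 0: 'g' == 'g'
  Pos 1: 'u' != 'o' (stop)
LCP = "g" (length 1)


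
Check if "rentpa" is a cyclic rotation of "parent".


Word: "parent", Candidate: "rentpa"
Method: check if candidate is substring of word+word
"parentparent" contains "rentpa"? Yes
Is rotation = Yes


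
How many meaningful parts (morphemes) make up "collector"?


Word: "collector"
Morphemes: collect + -or
Each morpheme carries meaning
= 2 morphemes


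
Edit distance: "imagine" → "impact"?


Word 1: "imagine" (length 7)
Word 2: "impact" (length 6)
One optimal edit sequence (insert/delete/substitute each cost 1):
  1. keep 'i'
  2. keep 'm'
  3. delete 'a'  (+1)
  4. substitute 'g' -> 'p'  (+1)
  5. substitute 'i' -> 'a'  (+1)
  6. substitute 'n' -> 'c'  (+1)
  7. substitute 'e' -> 't'  (+1)
Total edit operations: 5
Edit distance = 5


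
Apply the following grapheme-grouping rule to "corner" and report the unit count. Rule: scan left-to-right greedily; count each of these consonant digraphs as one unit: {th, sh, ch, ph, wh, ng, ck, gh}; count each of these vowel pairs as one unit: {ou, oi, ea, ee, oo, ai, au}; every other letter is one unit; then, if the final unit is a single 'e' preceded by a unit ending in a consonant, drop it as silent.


Word: "corner" (6 letters)
Left-to-right scan:
  [1] 'c' (letter)
  [2] 'o' (letter)
  [3] 'r' (letter)
  [4] 'n' (letter)
  [5] 'e' (letter)
  [6] 'r' (letter)
Units from scan: 6
Sound units = 6 units


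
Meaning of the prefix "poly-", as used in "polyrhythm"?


Prefix: poly-
As in: polyrhythm -> poly- + rhythm
Meaning = many


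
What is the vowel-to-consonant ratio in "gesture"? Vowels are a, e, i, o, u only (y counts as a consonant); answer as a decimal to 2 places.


Word: "gesture"
Vowels (a,e,i,o,u): 3
Consonants: 4
Ratio = 3/4
= 0.75


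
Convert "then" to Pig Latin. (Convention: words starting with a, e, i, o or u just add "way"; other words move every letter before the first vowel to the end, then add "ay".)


Word: "then"
Starts with consonant(s) → move to end, add 'ay'
Consonant cluster: "th"
Pig Latin = "enthay"


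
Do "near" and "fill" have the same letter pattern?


Pattern of "near": [0, 1, 2, 3]
Pattern of "fill": [0, 1, 2, 2]
Patterns do not match
Same pattern = No


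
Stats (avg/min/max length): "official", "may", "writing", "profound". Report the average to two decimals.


Lengths: "official"=8, "may"=3, "writing"=7, "profound"=8
Sum = 26, Count = 4
Average = 26/4 = 6.50
= avg=6.50, min=3, max=8


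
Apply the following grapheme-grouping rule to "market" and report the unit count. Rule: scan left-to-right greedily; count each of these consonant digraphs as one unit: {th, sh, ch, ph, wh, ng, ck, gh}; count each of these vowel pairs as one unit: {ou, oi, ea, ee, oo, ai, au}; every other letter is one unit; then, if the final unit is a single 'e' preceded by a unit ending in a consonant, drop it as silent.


Word: "market" (6 letters)
Left-to-right scan:
  1. 'm' (letter)
  2. 'a' (letter)
  3. 'r' (letter)
  4. 'k' (letter)
  5. 'e' (letter)
  6. 't' (letter)
Units from scan: 6
Sound units = 6 units
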